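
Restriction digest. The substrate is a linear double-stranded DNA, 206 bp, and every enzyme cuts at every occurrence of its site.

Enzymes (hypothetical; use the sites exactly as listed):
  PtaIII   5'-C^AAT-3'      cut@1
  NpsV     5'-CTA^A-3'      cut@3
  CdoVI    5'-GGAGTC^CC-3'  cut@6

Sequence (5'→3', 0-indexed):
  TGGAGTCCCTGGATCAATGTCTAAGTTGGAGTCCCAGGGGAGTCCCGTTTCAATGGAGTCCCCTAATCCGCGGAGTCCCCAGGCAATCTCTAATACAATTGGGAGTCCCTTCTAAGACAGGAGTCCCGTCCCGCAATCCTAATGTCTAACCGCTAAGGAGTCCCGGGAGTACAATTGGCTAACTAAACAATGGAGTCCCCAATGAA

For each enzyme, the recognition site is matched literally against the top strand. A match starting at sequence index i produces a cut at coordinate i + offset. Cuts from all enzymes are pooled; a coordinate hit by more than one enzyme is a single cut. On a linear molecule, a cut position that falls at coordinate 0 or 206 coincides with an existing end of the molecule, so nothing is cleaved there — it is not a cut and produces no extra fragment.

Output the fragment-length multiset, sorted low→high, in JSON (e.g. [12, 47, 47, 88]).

[3,3,4,4,5,6,7,7,7,7,7,7,7,7,8,8,8,9,9,9,9,10,10,11,11,11,12]

Site scan:
  PtaIII (CAAT, off=1): starts [14, 50, 83, 95, 133, 171, 187, 199] → cuts [15, 51, 84, 96, 134, 172, 188, 200]
  NpsV (CTAA, off=3): starts [20, 62, 89, 111, 138, 145, 152, 178, 182] → cuts [23, 65, 92, 114, 141, 148, 155, 181, 185]
  CdoVI (GGAGTCCC, off=6): starts [1, 27, 38, 54, 71, 101, 119, 156, 191] → cuts [7, 33, 44, 60, 77, 107, 125, 162, 197]

Pooled cuts: [7, 15, 23, 33, 44, 51, 60, 65, 77, 84, 92, 96, 107, 114, 125, 134, 141, 148, 155, 162, 172, 181, 185, 188, 197, 200]

Fragments:
  [0,7): 7 bp
  [7,15): 8 bp
  [15,23): 8 bp
  [23,33): 10 bp
  [33,44): 11 bp
  [44,51): 7 bp
  [51,60): 9 bp
  [60,65): 5 bp
  [65,77): 12 bp
  [77,84): 7 bp
  [84,92): 8 bp
  [92,96): 4 bp
  [96,107): 11 bp
  [107,114): 7 bp
  [114,125): 11 bp
  [125,134): 9 bp
  [134,141): 7 bp
  [141,148): 7 bp
  [148,155): 7 bp
  [155,162): 7 bp
  [162,172): 10 bp
  [172,181): 9 bp
  [181,185): 4 bp
  [185,188): 3 bp
  [188,197): 9 bp
  [197,200): 3 bp
  [200,206): 6 bp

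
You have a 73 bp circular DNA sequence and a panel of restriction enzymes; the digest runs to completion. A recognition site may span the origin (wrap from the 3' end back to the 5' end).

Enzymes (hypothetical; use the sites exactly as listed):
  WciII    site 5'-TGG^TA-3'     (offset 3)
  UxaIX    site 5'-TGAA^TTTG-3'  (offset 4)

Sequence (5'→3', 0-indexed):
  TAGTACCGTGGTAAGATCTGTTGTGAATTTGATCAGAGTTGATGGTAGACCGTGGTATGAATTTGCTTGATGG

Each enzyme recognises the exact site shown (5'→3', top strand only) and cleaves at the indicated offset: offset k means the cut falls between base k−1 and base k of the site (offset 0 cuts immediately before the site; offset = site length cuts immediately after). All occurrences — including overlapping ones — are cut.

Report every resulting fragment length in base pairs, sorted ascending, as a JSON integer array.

[6,10,11,12,16,18]

Per-enzyme occurrences:
  WciII TGGTA/3: at [8, 42, 52, 70] ⇒ [0, 11, 45, 55]
  UxaIX TGAATTTG/4: at [23, 57] ⇒ [27, 61]

Pooled cuts: [0, 11, 27, 45, 55, 61]

Fragment lengths:
  0→11: 11 bp
  11→27: 16 bp
  27→45: 18 bp
  45→55: 10 bp
  55→61: 6 bp
  61→0 (wrap): 73-61+0 = 12 bp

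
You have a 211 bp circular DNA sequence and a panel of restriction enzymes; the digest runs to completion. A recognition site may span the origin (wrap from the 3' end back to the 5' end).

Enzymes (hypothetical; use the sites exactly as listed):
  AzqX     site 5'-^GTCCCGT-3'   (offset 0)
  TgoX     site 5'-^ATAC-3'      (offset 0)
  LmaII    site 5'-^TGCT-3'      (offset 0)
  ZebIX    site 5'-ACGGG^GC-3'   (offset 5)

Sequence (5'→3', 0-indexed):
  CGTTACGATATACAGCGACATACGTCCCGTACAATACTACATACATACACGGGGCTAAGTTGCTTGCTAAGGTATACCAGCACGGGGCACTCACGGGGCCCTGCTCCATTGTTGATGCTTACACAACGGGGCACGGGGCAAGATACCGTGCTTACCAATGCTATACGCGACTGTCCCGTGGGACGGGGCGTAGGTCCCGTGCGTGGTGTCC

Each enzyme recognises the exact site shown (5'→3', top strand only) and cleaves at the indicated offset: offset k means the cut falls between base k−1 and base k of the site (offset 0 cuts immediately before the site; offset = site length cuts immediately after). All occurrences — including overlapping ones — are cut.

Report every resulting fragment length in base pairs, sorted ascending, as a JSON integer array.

[4,4,4,4,4,5,6,6,7,7,7,9,9,10,10,10,10,11,13,13,14,14,15,15]

Scan for sites:
  AzqX GTCCCGT/0: at [23, 172, 193, 207] ⇒ [23, 172, 193, 207]
  TgoX ATAC/0: at [9, 19, 33, 40, 44, 73, 142, 162] ⇒ [9, 19, 33, 40, 44, 73, 142, 162]
  LmaII TGCT/0: at [60, 64, 101, 115, 148, 158] ⇒ [60, 64, 101, 115, 148, 158]
  ZebIX ACGGGGC/5: at [48, 81, 92, 125, 132, 182] ⇒ [53, 86, 97, 130, 137, 187]

Pooled cuts: [9, 19, 23, 33, 40, 44, 53, 60, 64, 73, 86, 97, 101, 115, 130, 137, 142, 148, 158, 162, 172, 187, 193, 207]

Fragment lengths:
  9→19: 10 bp
  19→23: 4 bp
  23→33: 10 bp
  33→40: 7 bp
  40→44: 4 bp
  44→53: 9 bp
  53→60: 7 bp
  60→64: 4 bp
  64→73: 9 bp
  73→86: 13 bp
  86→97: 11 bp
  97→101: 4 bp
  101→115: 14 bp
  115→130: 15 bp
  130→137: 7 bp
  137→142: 5 bp
  142→148: 6 bp
  148→158: 10 bp
  158→162: 4 bp
  162→172: 10 bp
  172→187: 15 bp
  187→193: 6 bp
  193→207: 14 bp
  207→9 (wrap): 211-207+9 = 13 bp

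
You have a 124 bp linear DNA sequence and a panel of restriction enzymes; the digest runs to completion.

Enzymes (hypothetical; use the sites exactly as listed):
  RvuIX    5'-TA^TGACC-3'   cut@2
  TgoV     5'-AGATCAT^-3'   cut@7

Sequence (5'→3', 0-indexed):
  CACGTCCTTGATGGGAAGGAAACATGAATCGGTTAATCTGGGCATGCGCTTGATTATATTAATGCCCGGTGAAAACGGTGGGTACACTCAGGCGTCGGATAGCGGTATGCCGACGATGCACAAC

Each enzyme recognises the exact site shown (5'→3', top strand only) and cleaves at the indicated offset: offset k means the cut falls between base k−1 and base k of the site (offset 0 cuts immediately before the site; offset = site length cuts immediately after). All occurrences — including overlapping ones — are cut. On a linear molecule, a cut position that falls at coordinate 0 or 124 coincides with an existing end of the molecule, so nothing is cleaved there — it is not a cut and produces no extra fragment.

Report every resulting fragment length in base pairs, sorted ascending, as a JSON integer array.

Scan for sites:
  RvuIX (TATGACC, off=2): no sites
  TgoV (AGATCAT, off=7): no sites

Pooled cuts: ∅

Fragment lengths:
  no cuts → one linear fragment of 124 bp

[124]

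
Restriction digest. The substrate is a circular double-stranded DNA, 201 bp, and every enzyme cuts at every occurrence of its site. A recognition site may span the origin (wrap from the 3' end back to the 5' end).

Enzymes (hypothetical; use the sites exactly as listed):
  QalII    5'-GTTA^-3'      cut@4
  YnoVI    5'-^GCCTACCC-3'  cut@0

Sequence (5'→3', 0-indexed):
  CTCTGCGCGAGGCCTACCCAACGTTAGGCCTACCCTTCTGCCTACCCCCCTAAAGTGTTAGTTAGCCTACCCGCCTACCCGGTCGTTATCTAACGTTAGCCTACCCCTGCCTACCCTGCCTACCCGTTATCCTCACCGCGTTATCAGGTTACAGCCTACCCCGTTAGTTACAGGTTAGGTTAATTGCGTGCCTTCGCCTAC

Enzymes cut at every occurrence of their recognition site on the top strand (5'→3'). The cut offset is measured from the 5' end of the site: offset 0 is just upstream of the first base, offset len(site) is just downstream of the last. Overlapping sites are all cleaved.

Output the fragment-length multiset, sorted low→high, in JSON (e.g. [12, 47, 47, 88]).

[1,2,4,4,5,7,8,8,9,10,10,12,12,13,14,15,16,21,30]

Per-enzyme occurrences:
  QalII (GTTA, off=4): starts [22, 56, 60, 84, 94, 125, 139, 147, 162, 166, 173, 178] → cuts [26, 60, 64, 88, 98, 129, 143, 151, 166, 170, 177, 182]
  YnoVI (GCCTACCC, off=0): starts [11, 27, 39, 64, 72, 98, 108, 117, 153] → cuts [11, 27, 39, 64, 72, 98, 108, 117, 153]

Pooled cuts: [11, 26, 27, 39, 60, 64, 72, 88, 98, 108, 117, 129, 143, 151, 153, 166, 170, 177, 182]

Fragments:
  11→26: 15 bp
  26→27: 1 bp
  27→39: 12 bp
  39→60: 21 bp
  60→64: 4 bp
  64→72: 8 bp
  72→88: 16 bp
  88→98: 10 bp
  98→108: 10 bp
  108→117: 9 bp
  117→129: 12 bp
  129→143: 14 bp
  143→151: 8 bp
  151→153: 2 bp
  153→166: 13 bp
  166→170: 4 bp
  170→177: 7 bp
  177→182: 5 bp
  182→11 (wrap): 201-182+11 = 30 bp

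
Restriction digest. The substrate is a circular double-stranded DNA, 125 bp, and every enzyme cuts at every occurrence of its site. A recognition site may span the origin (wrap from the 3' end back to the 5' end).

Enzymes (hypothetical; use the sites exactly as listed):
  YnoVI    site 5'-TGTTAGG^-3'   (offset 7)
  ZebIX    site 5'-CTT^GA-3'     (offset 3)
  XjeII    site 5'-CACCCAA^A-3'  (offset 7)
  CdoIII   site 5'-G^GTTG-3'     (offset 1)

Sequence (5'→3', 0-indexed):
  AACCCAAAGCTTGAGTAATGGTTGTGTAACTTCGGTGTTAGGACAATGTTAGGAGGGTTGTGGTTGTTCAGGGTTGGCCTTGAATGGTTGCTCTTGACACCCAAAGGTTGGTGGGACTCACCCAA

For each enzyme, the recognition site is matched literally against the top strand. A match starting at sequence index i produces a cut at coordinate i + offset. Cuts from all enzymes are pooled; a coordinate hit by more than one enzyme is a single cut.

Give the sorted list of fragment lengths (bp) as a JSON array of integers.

[2,3,5,6,8,9,9,9,10,11,12,19,22]

Per-enzyme occurrences:
  YnoVI TGTTAGG/7: at [35, 46] ⇒ [42, 53]
  ZebIX CTTGA/3: at [9, 78, 92] ⇒ [12, 81, 95]
  XjeII CACCCAAA/7: at [97, 118] ⇒ [0, 104]
  CdoIII GGTTG/1: at [19, 55, 61, 71, 85, 105] ⇒ [20, 56, 62, 72, 86, 106]

All cut coordinates (distinct, sorted): [0, 12, 20, 42, 53, 56, 62, 72, 81, 86, 95, 104, 106]

Fragments:
  0→12: 12 bp
  12→20: 8 bp
  20→42: 22 bp
  42→53: 11 bp
  53→56: 3 bp
  56→62: 6 bp
  62→72: 10 bp
  72→81: 9 bp
  81→86: 5 bp
  86→95: 9 bp
  95→104: 9 bp
  104→106: 2 bp
  106→0 (wrap): 125-106+0 = 19 bp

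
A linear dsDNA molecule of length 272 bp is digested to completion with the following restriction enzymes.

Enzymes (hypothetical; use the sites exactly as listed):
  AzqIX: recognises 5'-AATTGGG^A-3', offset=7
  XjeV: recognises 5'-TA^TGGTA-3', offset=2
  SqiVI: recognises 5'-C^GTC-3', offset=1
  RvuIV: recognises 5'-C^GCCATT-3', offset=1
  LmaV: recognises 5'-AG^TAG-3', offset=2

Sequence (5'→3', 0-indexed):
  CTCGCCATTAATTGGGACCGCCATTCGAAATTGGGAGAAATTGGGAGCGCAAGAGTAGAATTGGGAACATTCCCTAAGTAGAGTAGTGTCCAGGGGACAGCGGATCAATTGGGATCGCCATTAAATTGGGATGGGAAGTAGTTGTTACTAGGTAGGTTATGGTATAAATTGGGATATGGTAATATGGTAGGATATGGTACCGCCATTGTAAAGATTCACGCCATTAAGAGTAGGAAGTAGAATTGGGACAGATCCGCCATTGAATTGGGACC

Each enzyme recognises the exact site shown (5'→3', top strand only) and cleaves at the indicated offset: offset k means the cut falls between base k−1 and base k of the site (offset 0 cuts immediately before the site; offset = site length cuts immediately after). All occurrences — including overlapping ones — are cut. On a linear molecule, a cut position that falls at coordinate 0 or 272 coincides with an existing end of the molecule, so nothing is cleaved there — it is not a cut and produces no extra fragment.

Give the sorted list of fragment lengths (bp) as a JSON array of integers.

[3,3,3,3,3,5,7,7,8,8,8,10,10,10,10,10,11,13,13,14,14,14,16,18,21,30]

Per-enzyme occurrences:
  AzqIX AATTGGGA/7: at [9, 28, 38, 58, 106, 123, 166, 240, 262] ⇒ [16, 35, 45, 65, 113, 130, 173, 247, 269]
  XjeV TATGGTA/2: at [157, 174, 182, 192] ⇒ [159, 176, 184, 194]
  SqiVI (CGTC, off=1): no sites
  RvuIV CGCCATT/1: at [2, 18, 115, 200, 218, 254] ⇒ [3, 19, 116, 201, 219, 255]
  LmaV AGTAG/2: at [53, 76, 81, 136, 228, 235] ⇒ [55, 78, 83, 138, 230, 237]

All cut coordinates (distinct, sorted): [3, 16, 19, 35, 45, 55, 65, 78, 83, 113, 116, 130, 138, 159, 173, 176, 184, 194, 201, 219, 230, 237, 247, 255, 269]

Fragment lengths:
  [0,3): 3 bp
  [3,16): 13 bp
  [16,19): 3 bp
  [19,35): 16 bp
  [35,45): 10 bp
  [45,55): 10 bp
  [55,65): 10 bp
  [65,78): 13 bp
  [78,83): 5 bp
  [83,113): 30 bp
  [113,116): 3 bp
  [116,130): 14 bp
  [130,138): 8 bp
  [138,159): 21 bp
  [159,173): 14 bp
  [173,176): 3 bp
  [176,184): 8 bp
  [184,194): 10 bp
  [194,201): 7 bp
  [201,219): 18 bp
  [219,230): 11 bp
  [230,237): 7 bp
  [237,247): 10 bp
  [247,255): 8 bp
  [255,269): 14 bp
  [269,272): 3 bp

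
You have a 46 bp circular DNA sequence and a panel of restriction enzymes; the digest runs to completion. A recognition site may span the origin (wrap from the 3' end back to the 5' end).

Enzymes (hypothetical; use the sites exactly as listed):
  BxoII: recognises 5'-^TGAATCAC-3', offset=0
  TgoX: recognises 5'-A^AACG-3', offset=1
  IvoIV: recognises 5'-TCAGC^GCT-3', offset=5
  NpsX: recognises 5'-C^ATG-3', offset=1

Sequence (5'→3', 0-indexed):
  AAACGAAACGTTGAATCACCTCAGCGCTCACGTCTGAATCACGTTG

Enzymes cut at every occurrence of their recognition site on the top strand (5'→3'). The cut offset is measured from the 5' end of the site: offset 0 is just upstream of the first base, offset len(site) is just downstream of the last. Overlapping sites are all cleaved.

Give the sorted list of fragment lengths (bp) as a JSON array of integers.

Site scan:
  BxoII (TGAATCAC, off=0): starts [11, 34] → cuts [11, 34]
  TgoX (AAACG, off=1): starts [0, 5] → cuts [1, 6]
  IvoIV (TCAGCGCT, off=5): starts [20] → cuts [25]
  NpsX (CATG, off=1): no sites

All cut coordinates (distinct, sorted): [1, 6, 11, 25, 34]

Fragment lengths:
  1→6: 5 bp
  6→11: 5 bp
  11→25: 14 bp
  25→34: 9 bp
  34→1 (wrap): 46-34+1 = 13 bp

[5,5,9,13,14]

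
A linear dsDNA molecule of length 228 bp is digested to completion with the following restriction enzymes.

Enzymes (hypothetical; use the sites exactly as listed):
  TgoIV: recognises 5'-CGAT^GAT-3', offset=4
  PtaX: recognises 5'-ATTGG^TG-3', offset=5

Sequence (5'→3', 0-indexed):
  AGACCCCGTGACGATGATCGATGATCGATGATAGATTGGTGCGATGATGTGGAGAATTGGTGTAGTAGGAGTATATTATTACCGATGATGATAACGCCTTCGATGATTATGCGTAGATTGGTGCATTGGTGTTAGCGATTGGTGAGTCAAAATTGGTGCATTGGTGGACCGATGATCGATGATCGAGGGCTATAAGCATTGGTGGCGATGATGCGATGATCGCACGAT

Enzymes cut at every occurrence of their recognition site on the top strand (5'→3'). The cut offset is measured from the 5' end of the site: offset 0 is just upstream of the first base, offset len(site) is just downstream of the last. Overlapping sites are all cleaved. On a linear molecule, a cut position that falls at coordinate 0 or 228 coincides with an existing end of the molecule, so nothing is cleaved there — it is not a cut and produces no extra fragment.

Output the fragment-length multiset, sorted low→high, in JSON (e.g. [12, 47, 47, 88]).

[6,7,7,7,7,8,8,8,9,10,11,13,14,15,15,17,18,22,26]

Per-enzyme occurrences:
  TgoIV (CGATGAT, off=4): starts [11, 18, 25, 41, 82, 100, 169, 176, 205, 213] → cuts [15, 22, 29, 45, 86, 104, 173, 180, 209, 217]
  PtaX (ATTGGTG, off=5): starts [34, 55, 116, 124, 137, 151, 159, 197] → cuts [39, 60, 121, 129, 142, 156, 164, 202]

Pooled cuts: [15, 22, 29, 39, 45, 60, 86, 104, 121, 129, 142, 156, 164, 173, 180, 202, 209, 217]

Fragment lengths:
  [0,15): 15 bp
  [15,22): 7 bp
  [22,29): 7 bp
  [29,39): 10 bp
  [39,45): 6 bp
  [45,60): 15 bp
  [60,86): 26 bp
  [86,104): 18 bp
  [104,121): 17 bp
  [121,129): 8 bp
  [129,142): 13 bp
  [142,156): 14 bp
  [156,164): 8 bp
  [164,173): 9 bp
  [173,180): 7 bp
  [180,202): 22 bp
  [202,209): 7 bp
  [209,217): 8 bp
  [217,228): 11 bp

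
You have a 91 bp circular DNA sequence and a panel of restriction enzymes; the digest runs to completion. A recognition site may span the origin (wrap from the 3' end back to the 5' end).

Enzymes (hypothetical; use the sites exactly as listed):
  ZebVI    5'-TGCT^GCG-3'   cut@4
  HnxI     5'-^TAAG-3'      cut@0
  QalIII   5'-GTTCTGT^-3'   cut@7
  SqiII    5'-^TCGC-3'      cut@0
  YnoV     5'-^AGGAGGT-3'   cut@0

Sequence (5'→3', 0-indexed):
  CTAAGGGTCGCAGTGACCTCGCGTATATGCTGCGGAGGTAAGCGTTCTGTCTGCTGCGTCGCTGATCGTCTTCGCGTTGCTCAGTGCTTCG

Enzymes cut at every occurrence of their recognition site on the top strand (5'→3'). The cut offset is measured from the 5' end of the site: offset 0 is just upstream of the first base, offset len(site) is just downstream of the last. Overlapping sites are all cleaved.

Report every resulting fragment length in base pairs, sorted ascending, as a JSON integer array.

[3,4,5,6,7,11,12,13,13,17]

Per-enzyme occurrences:
  ZebVI (TGCTGCG, off=4): starts [27, 51] → cuts [31, 55]
  HnxI (TAAG, off=0): starts [1, 38] → cuts [1, 38]
  QalIII (GTTCTGT, off=7): starts [43] → cuts [50]
  SqiII (TCGC, off=0): starts [7, 18, 58, 71, 88] → cuts [7, 18, 58, 71, 88]
  YnoV (AGGAGGT, off=0): no sites

All cut coordinates (distinct, sorted): [1, 7, 18, 31, 38, 50, 55, 58, 71, 88]

Fragments:
  1→7: 6 bp
  7→18: 11 bp
  18→31: 13 bp
  31→38: 7 bp
  38→50: 12 bp
  50→55: 5 bp
  55→58: 3 bp
  58→71: 13 bp
  71→88: 17 bp
  88→1 (wrap): 91-88+1 = 4 bp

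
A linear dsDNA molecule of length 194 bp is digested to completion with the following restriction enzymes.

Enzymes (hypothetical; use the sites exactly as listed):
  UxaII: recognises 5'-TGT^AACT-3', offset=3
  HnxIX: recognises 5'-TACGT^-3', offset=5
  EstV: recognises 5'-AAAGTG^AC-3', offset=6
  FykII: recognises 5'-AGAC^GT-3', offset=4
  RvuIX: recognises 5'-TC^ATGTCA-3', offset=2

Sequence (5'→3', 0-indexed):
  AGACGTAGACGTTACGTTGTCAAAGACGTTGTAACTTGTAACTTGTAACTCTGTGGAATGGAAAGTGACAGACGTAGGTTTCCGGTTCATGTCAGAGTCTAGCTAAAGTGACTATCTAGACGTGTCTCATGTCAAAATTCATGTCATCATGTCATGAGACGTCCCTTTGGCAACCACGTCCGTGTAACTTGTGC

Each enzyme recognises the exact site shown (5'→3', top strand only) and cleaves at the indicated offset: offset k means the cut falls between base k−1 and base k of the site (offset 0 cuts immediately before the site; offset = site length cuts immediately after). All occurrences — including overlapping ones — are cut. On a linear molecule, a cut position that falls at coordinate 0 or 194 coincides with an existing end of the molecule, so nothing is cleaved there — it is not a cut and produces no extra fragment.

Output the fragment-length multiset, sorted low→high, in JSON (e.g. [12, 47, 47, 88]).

Site scan:
  UxaII (TGTAACT, off=3): starts [29, 36, 43, 182] → cuts [32, 39, 46, 185]
  HnxIX (TACGT, off=5): starts [12] → cuts [17]
  EstV (AAAGTGAC, off=6): starts [61, 104] → cuts [67, 110]
  FykII (AGACGT, off=4): starts [0, 6, 23, 69, 117, 156] → cuts [4, 10, 27, 73, 121, 160]
  RvuIX (TCATGTCA, off=2): starts [86, 126, 138, 146] → cuts [88, 128, 140, 148]

All cut coordinates (distinct, sorted): [4, 10, 17, 27, 32, 39, 46, 67, 73, 88, 110, 121, 128, 140, 148, 160, 185]

Fragments:
  [0,4): 4 bp
  [4,10): 6 bp
  [10,17): 7 bp
  [17,27): 10 bp
  [27,32): 5 bp
  [32,39): 7 bp
  [39,46): 7 bp
  [46,67): 21 bp
  [67,73): 6 bp
  [73,88): 15 bp
  [88,110): 22 bp
  [110,121): 11 bp
  [121,128): 7 bp
  [128,140): 12 bp
  [140,148): 8 bp
  [148,160): 12 bp
  [160,185): 25 bp
  [185,194): 9 bp

[4,5,6,6,7,7,7,7,8,9,10,11,12,12,15,21,22,25]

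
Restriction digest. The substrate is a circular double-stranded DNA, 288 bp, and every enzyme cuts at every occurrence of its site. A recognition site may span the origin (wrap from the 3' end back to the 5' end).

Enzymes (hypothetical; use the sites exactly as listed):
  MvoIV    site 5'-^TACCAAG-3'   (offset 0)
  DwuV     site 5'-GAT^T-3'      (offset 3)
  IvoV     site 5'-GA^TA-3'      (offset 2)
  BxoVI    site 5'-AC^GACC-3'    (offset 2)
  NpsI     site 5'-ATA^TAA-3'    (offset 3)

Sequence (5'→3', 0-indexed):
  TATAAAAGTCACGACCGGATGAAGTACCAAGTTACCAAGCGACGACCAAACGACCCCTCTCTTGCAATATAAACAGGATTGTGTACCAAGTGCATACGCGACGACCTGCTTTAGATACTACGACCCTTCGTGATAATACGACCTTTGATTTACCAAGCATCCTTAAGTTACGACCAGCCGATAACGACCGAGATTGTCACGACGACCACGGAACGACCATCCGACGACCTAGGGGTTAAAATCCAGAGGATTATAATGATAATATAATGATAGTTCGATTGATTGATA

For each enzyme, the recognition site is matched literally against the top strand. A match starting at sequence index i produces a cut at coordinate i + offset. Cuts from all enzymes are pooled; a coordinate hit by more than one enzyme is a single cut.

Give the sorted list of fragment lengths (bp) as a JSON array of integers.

Per-enzyme occurrences:
  MvoIV TACCAAG/0: at [24, 32, 83, 150] ⇒ [24, 32, 83, 150]
  DwuV GATT/3: at [76, 146, 191, 248, 276, 280] ⇒ [79, 149, 194, 251, 279, 283]
  IvoV GATA/2: at [113, 131, 179, 257, 268, 284] ⇒ [115, 133, 181, 259, 270, 286]
  BxoVI ACGACC/2: at [10, 41, 49, 100, 119, 137, 169, 183, 201, 212, 223] ⇒ [12, 43, 51, 102, 121, 139, 171, 185, 203, 214, 225]
  NpsI ATATAA/3: at [66, 261, 287] ⇒ [2, 69, 264]

Pooled cuts: [2, 12, 24, 32, 43, 51, 69, 79, 83, 102, 115, 121, 133, 139, 149, 150, 171, 181, 185, 194, 203, 214, 225, 251, 259, 264, 270, 279, 283, 286]

Fragments:
  2→12: 10 bp
  12→24: 12 bp
  24→32: 8 bp
  32→43: 11 bp
  43→51: 8 bp
  51→69: 18 bp
  69→79: 10 bp
  79→83: 4 bp
  83→102: 19 bp
  102→115: 13 bp
  115→121: 6 bp
  121→133: 12 bp
  133→139: 6 bp
  139→149: 10 bp
  149→150: 1 bp
  150→171: 21 bp
  171→181: 10 bp
  181→185: 4 bp
  185→194: 9 bp
  194→203: 9 bp
  203→214: 11 bp
  214→225: 11 bp
  225→251: 26 bp
  251→259: 8 bp
  259→264: 5 bp
  264→270: 6 bp
  270→279: 9 bp
  279→283: 4 bp
  283→286: 3 bp
  286→2 (wrap): 288-286+2 = 4 bp

[1,3,4,4,4,4,5,6,6,6,8,8,8,9,9,9,10,10,10,10,11,11,11,12,12,13,18,19,21,26]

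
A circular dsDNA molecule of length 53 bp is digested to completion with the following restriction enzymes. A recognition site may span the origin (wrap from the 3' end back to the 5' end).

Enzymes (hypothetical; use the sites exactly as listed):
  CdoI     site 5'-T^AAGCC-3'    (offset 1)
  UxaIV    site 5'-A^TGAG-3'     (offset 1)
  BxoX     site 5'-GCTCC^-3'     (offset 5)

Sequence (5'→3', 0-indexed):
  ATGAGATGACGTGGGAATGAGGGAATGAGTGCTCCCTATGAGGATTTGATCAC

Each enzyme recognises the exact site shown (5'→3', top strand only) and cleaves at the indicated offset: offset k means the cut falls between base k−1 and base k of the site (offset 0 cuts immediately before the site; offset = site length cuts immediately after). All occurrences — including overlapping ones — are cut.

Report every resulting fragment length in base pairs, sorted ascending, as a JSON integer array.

Scan for sites:
  CdoI (TAAGCC, off=1): no sites
  UxaIV (ATGAG, off=1): starts [0, 16, 24, 37] → cuts [1, 17, 25, 38]
  BxoX (GCTCC, off=5): starts [30] → cuts [35]

All cut coordinates (distinct, sorted): [1, 17, 25, 35, 38]

Fragment lengths:
  1→17: 16 bp
  17→25: 8 bp
  25→35: 10 bp
  35→38: 3 bp
  38→1 (wrap): 53-38+1 = 16 bp

[3,8,10,16,16]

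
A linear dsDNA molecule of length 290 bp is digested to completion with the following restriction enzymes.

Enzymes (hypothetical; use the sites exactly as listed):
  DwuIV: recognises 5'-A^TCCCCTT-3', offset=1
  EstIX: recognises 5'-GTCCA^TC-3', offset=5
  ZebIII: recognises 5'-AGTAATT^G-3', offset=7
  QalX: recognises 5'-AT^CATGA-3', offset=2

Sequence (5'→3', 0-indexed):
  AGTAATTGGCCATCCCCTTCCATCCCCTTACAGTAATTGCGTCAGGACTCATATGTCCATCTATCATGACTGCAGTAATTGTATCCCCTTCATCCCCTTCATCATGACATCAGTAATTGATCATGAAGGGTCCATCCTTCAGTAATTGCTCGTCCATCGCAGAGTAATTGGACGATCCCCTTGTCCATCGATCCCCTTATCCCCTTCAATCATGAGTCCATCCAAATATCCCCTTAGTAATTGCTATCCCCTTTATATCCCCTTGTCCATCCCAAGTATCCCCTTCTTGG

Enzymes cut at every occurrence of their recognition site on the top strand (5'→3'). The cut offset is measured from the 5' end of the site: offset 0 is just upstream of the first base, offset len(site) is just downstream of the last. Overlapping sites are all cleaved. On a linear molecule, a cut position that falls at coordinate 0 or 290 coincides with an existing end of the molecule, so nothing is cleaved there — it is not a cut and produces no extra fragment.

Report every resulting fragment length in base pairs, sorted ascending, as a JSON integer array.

[3,3,4,4,5,5,6,7,8,8,9,9,9,10,10,10,11,11,12,12,12,13,13,13,14,16,16,16,21]

Scan for sites:
  DwuIV ATCCCCTT/1: at [11, 21, 82, 91, 174, 190, 198, 227, 245, 256, 277] ⇒ [12, 22, 83, 92, 175, 191, 199, 228, 246, 257, 278]
  EstIX GTCCATC/5: at [54, 129, 151, 182, 215, 264] ⇒ [59, 134, 156, 187, 220, 269]
  ZebIII AGTAATTG/7: at [0, 31, 73, 111, 140, 162, 235] ⇒ [7, 38, 80, 118, 147, 169, 242]
  QalX ATCATGA/2: at [62, 100, 119, 208] ⇒ [64, 102, 121, 210]

All cut coordinates (distinct, sorted): [7, 12, 22, 38, 59, 64, 80, 83, 92, 102, 118, 121, 134, 147, 156, 169, 175, 187, 191, 199, 210, 220, 228, 242, 246, 257, 269, 278]

Fragments:
  [0,7): 7 bp
  [7,12): 5 bp
  [12,22): 10 bp
  [22,38): 16 bp
  [38,59): 21 bp
  [59,64): 5 bp
  [64,80): 16 bp
  [80,83): 3 bp
  [83,92): 9 bp
  [92,102): 10 bp
  [102,118): 16 bp
  [118,121): 3 bp
  [121,134): 13 bp
  [134,147): 13 bp
  [147,156): 9 bp
  [156,169): 13 bp
  [169,175): 6 bp
  [175,187): 12 bp
  [187,191): 4 bp
  [191,199): 8 bp
  [199,210): 11 bp
  [210,220): 10 bp
  [220,228): 8 bp
  [228,242): 14 bp
  [242,246): 4 bp
  [246,257): 11 bp
  [257,269): 12 bp
  [269,278): 9 bp
  [278,290): 12 bp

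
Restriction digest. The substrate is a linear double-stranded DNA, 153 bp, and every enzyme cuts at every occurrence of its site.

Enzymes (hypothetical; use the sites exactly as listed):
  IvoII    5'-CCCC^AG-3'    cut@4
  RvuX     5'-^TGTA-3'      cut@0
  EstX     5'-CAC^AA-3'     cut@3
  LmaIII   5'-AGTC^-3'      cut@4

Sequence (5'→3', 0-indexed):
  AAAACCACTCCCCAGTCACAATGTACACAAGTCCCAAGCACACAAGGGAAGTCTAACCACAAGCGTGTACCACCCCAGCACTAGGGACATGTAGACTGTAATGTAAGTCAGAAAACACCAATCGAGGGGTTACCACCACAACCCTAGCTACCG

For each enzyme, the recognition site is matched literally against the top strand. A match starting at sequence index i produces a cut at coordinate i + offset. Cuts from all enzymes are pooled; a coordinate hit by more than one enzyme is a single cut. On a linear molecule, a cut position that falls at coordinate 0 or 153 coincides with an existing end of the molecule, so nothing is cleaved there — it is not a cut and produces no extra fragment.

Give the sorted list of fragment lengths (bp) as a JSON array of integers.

[2,2,4,5,5,5,7,7,7,8,10,10,11,13,13,14,30]

Site scan:
  IvoII (CCCCAG, off=4): starts [9, 72] → cuts [13, 76]
  RvuX (TGTA, off=0): starts [21, 65, 89, 96, 101] → cuts [21, 65, 89, 96, 101]
  EstX (CACAA, off=3): starts [16, 25, 40, 57, 136] → cuts [19, 28, 43, 60, 139]
  LmaIII (AGTC, off=4): starts [13, 29, 49, 105] → cuts [17, 33, 53, 109]

Pooled cuts: [13, 17, 19, 21, 28, 33, 43, 53, 60, 65, 76, 89, 96, 101, 109, 139]

Fragment lengths:
  [0,13): 13 bp
  [13,17): 4 bp
  [17,19): 2 bp
  [19,21): 2 bp
  [21,28): 7 bp
  [28,33): 5 bp
  [33,43): 10 bp
  [43,53): 10 bp
  [53,60): 7 bp
  [60,65): 5 bp
  [65,76): 11 bp
  [76,89): 13 bp
  [89,96): 7 bp
  [96,101): 5 bp
  [101,109): 8 bp
  [109,139): 30 bp
  [139,153): 14 bp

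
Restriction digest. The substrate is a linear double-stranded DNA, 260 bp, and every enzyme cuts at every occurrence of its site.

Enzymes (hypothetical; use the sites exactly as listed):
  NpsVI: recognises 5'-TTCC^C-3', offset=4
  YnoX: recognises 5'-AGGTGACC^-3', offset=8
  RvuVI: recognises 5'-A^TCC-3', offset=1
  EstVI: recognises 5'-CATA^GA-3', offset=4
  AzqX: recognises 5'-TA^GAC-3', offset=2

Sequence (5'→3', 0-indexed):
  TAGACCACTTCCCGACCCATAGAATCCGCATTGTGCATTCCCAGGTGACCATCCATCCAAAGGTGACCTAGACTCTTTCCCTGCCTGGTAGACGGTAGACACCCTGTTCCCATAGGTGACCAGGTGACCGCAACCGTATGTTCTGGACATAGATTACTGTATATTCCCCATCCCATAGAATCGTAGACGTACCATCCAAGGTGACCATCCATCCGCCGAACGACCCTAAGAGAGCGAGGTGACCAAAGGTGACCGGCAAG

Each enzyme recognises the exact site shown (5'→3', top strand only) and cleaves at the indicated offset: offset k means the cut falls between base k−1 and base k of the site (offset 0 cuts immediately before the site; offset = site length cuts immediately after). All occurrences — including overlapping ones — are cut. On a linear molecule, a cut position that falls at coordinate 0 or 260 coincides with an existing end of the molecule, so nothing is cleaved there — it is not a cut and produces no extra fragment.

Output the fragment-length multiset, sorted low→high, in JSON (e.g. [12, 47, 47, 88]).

[1,1,2,2,3,3,4,4,6,7,7,8,8,9,9,9,10,10,10,10,11,12,13,13,16,17,22,33]

Scan for sites:
  NpsVI TTCCC/4: at [8, 37, 76, 106, 163] ⇒ [12, 41, 80, 110, 167]
  YnoX AGGTGACC/8: at [42, 60, 113, 121, 198, 236, 246] ⇒ [50, 68, 121, 129, 206, 244, 254]
  RvuVI ATCC/1: at [23, 50, 54, 169, 193, 206, 210] ⇒ [24, 51, 55, 170, 194, 207, 211]
  EstVI CATAGA/4: at [17, 147, 173] ⇒ [21, 151, 177]
  AzqX TAGAC/2: at [0, 68, 88, 95, 183] ⇒ [2, 70, 90, 97, 185]

All cut coordinates (distinct, sorted): [2, 12, 21, 24, 41, 50, 51, 55, 68, 70, 80, 90, 97, 110, 121, 129, 151, 167, 170, 177, 185, 194, 206, 207, 211, 244, 254]

Fragments:
  [0,2): 2 bp
  [2,12): 10 bp
  [12,21): 9 bp
  [21,24): 3 bp
  [24,41): 17 bp
  [41,50): 9 bp
  [50,51): 1 bp
  [51,55): 4 bp
  [55,68): 13 bp
  [68,70): 2 bp
  [70,80): 10 bp
  [80,90): 10 bp
  [90,97): 7 bp
  [97,110): 13 bp
  [110,121): 11 bp
  [121,129): 8 bp
  [129,151): 22 bp
  [151,167): 16 bp
  [167,170): 3 bp
  [170,177): 7 bp
  [177,185): 8 bp
  [185,194): 9 bp
  [194,206): 12 bp
  [206,207): 1 bp
  [207,211): 4 bp
  [211,244): 33 bp
  [244,254): 10 bp
  [254,260): 6 bp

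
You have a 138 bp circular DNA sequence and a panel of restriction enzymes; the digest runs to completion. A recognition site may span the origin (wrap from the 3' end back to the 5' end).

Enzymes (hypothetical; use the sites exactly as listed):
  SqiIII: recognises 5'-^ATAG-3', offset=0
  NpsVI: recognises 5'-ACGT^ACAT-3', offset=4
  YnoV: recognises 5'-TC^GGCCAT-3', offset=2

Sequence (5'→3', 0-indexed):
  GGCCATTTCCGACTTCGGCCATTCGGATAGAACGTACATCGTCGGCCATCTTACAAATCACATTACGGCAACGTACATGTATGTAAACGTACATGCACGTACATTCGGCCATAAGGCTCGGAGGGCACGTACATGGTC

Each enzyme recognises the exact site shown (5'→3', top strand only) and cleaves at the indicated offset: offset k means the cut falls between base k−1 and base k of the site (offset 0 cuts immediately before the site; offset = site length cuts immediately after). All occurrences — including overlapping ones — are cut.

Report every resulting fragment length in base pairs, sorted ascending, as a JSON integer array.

Per-enzyme occurrences:
  SqiIII ATAG/0: at [26] ⇒ [26]
  NpsVI ACGTACAT/4: at [31, 70, 86, 96, 126] ⇒ [35, 74, 90, 100, 130]
  YnoV TCGGCCAT/2: at [14, 41, 104, 136] ⇒ [0, 16, 43, 106]

All cut coordinates (distinct, sorted): [0, 16, 26, 35, 43, 74, 90, 100, 106, 130]

Fragment lengths:
  0→16: 16 bp
  16→26: 10 bp
  26→35: 9 bp
  35→43: 8 bp
  43→74: 31 bp
  74→90: 16 bp
  90→100: 10 bp
  100→106: 6 bp
  106→130: 24 bp
  130→0 (wrap): 138-130+0 = 8 bp

[6,8,8,9,10,10,16,16,24,31]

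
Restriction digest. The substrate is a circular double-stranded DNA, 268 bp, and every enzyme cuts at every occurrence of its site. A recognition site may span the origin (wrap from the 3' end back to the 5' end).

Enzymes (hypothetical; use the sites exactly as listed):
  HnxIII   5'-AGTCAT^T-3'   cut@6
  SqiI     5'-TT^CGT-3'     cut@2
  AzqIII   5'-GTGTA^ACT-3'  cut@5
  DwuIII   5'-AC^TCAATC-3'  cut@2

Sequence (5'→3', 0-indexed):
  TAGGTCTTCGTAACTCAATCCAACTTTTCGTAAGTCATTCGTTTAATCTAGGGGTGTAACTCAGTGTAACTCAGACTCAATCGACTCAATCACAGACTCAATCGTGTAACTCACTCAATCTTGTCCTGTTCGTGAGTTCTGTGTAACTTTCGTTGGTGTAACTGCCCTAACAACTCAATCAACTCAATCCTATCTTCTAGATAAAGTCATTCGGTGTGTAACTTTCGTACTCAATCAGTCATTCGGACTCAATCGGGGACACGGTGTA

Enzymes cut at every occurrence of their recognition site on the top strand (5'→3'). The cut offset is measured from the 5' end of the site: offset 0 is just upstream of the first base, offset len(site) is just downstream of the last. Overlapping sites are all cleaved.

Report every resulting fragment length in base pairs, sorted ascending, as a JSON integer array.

Site scan:
  HnxIII (AGTCATT, off=6): starts [32, 204, 236] → cuts [38, 210, 242]
  SqiI (TTCGT, off=2): starts [6, 26, 37, 128, 148, 223] → cuts [8, 28, 39, 130, 150, 225]
  AzqIII (GTGTAACT, off=5): starts [53, 63, 103, 140, 155, 215] → cuts [58, 68, 108, 145, 160, 220]
  DwuIII (ACTCAATC, off=2): starts [12, 74, 83, 95, 112, 172, 181, 228, 246] → cuts [14, 76, 85, 97, 114, 174, 183, 230, 248]

Pooled cuts: [8, 14, 28, 38, 39, 58, 68, 76, 85, 97, 108, 114, 130, 145, 150, 160, 174, 183, 210, 220, 225, 230, 242, 248]

Fragment lengths:
  8→14: 6 bp
  14→28: 14 bp
  28→38: 10 bp
  38→39: 1 bp
  39→58: 19 bp
  58→68: 10 bp
  68→76: 8 bp
  76→85: 9 bp
  85→97: 12 bp
  97→108: 11 bp
  108→114: 6 bp
  114→130: 16 bp
  130→145: 15 bp
  145→150: 5 bp
  150→160: 10 bp
  160→174: 14 bp
  174→183: 9 bp
  183→210: 27 bp
  210→220: 10 bp
  220→225: 5 bp
  225→230: 5 bp
  230→242: 12 bp
  242→248: 6 bp
  248→8 (wrap): 268-248+8 = 28 bp

[1,5,5,5,6,6,6,8,9,9,10,10,10,10,11,12,12,14,14,15,16,19,27,28]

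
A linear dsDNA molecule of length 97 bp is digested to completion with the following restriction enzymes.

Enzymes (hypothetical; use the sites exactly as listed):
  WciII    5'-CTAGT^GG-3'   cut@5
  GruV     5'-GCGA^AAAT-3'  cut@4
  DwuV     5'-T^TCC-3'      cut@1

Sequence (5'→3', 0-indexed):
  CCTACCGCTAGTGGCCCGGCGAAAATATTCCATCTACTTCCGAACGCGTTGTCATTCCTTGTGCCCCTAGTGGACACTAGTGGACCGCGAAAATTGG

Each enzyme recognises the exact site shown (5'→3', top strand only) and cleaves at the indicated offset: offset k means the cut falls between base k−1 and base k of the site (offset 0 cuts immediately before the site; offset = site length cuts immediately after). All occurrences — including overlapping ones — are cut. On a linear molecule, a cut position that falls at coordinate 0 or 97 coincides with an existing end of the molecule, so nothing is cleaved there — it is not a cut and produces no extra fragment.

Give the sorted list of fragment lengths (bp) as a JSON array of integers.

Per-enzyme occurrences:
  WciII (CTAGTGG, off=5): starts [7, 66, 76] → cuts [12, 71, 81]
  GruV (GCGAAAAT, off=4): starts [18, 86] → cuts [22, 90]
  DwuV (TTCC, off=1): starts [27, 37, 54] → cuts [28, 38, 55]

All cut coordinates (distinct, sorted): [12, 22, 28, 38, 55, 71, 81, 90]

Fragment lengths:
  [0,12): 12 bp
  [12,22): 10 bp
  [22,28): 6 bp
  [28,38): 10 bp
  [38,55): 17 bp
  [55,71): 16 bp
  [71,81): 10 bp
  [81,90): 9 bp
  [90,97): 7 bp

[6,7,9,10,10,10,12,16,17]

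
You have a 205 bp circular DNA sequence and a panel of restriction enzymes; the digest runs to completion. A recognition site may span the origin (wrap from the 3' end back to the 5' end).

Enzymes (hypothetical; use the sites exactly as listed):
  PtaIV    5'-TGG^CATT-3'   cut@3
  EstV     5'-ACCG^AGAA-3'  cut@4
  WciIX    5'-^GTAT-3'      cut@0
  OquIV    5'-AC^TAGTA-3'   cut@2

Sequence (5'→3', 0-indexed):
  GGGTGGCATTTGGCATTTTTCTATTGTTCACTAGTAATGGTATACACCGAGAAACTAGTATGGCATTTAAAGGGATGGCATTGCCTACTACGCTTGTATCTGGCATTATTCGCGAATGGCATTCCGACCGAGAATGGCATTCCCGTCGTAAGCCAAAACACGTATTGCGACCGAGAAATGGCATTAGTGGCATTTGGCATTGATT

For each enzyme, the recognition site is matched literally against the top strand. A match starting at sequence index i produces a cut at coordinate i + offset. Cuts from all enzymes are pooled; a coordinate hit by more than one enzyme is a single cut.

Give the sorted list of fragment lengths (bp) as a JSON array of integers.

[2,6,6,7,7,7,8,8,8,9,10,11,12,14,15,16,17,18,24]

Site scan:
  PtaIV TGGCATT/3: at [3, 10, 60, 75, 100, 116, 134, 178, 187, 194] ⇒ [6, 13, 63, 78, 103, 119, 137, 181, 190, 197]
  EstV ACCGAGAA/4: at [45, 126, 169] ⇒ [49, 130, 173]
  WciIX GTAT/0: at [39, 57, 95, 161] ⇒ [39, 57, 95, 161]
  OquIV ACTAGTA/2: at [29, 53] ⇒ [31, 55]

Pooled cuts: [6, 13, 31, 39, 49, 55, 57, 63, 78, 95, 103, 119, 130, 137, 161, 173, 181, 190, 197]

Fragments:
  6→13: 7 bp
  13→31: 18 bp
  31→39: 8 bp
  39→49: 10 bp
  49→55: 6 bp
  55→57: 2 bp
  57→63: 6 bp
  63→78: 15 bp
  78→95: 17 bp
  95→103: 8 bp
  103→119: 16 bp
  119→130: 11 bp
  130→137: 7 bp
  137→161: 24 bp
  161→173: 12 bp
  173→181: 8 bp
  181→190: 9 bp
  190→197: 7 bp
  197→6 (wrap): 205-197+6 = 14 bp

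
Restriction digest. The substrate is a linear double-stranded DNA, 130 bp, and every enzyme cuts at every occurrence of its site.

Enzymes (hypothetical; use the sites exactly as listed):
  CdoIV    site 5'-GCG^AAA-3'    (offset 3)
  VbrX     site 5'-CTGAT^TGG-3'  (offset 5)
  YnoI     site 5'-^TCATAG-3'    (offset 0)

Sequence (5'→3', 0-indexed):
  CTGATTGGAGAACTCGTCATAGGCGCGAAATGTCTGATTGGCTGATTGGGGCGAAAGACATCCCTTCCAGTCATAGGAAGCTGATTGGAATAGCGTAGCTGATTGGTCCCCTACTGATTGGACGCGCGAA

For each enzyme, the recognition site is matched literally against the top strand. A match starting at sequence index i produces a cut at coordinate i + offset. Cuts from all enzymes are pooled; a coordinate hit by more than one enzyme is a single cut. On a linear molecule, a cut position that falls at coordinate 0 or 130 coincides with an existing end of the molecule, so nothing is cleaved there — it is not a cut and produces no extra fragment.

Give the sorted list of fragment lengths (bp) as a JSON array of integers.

Site scan:
  CdoIV GCGAAA/3: at [24, 50] ⇒ [27, 53]
  VbrX CTGATTGG/5: at [0, 33, 41, 80, 98, 113] ⇒ [5, 38, 46, 85, 103, 118]
  YnoI TCATAG/0: at [16, 70] ⇒ [16, 70]

All cut coordinates (distinct, sorted): [5, 16, 27, 38, 46, 53, 70, 85, 103, 118]

Fragments:
  [0,5): 5 bp
  [5,16): 11 bp
  [16,27): 11 bp
  [27,38): 11 bp
  [38,46): 8 bp
  [46,53): 7 bp
  [53,70): 17 bp
  [70,85): 15 bp
  [85,103): 18 bp
  [103,118): 15 bp
  [118,130): 12 bp

[5,7,8,11,11,11,12,15,15,17,18]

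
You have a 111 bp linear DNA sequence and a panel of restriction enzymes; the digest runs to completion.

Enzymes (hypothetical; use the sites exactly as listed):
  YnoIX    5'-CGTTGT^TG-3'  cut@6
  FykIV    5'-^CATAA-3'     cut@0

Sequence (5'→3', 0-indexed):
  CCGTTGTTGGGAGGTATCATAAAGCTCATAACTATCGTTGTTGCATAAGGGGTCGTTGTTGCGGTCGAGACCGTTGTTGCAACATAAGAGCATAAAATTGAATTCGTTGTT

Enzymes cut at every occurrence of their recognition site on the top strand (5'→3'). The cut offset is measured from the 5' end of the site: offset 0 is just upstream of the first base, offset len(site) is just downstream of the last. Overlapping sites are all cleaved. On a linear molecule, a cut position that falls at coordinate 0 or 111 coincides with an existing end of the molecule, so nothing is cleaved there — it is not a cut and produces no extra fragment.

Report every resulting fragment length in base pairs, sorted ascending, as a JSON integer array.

Site scan:
  YnoIX (CGTTGTTG, off=6): starts [1, 35, 53, 71] → cuts [7, 41, 59, 77]
  FykIV (CATAA, off=0): starts [17, 26, 43, 82, 90] → cuts [17, 26, 43, 82, 90]

All cut coordinates (distinct, sorted): [7, 17, 26, 41, 43, 59, 77, 82, 90]

Fragment lengths:
  [0,7): 7 bp
  [7,17): 10 bp
  [17,26): 9 bp
  [26,41): 15 bp
  [41,43): 2 bp
  [43,59): 16 bp
  [59,77): 18 bp
  [77,82): 5 bp
  [82,90): 8 bp
  [90,111): 21 bp

[2,5,7,8,9,10,15,16,18,21]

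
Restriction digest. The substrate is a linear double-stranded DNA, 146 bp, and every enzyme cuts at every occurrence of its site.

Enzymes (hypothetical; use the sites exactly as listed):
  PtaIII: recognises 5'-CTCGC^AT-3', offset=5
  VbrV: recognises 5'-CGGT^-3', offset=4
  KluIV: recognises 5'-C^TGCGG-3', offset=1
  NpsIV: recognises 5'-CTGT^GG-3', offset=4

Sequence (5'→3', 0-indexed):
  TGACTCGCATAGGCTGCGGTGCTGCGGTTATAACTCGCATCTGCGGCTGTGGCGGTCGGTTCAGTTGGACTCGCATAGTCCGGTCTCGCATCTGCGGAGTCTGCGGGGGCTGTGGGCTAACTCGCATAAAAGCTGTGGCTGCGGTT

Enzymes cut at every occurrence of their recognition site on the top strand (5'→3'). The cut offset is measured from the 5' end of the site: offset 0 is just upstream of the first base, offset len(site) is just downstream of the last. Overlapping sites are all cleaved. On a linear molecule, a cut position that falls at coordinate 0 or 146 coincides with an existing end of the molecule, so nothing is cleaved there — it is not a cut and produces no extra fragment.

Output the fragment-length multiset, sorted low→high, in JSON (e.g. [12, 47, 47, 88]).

[1,2,3,3,3,4,5,6,6,6,6,6,8,9,9,10,10,11,12,12,14]

Site scan:
  PtaIII (CTCGCAT, off=5): starts [3, 33, 69, 84, 120] → cuts [8, 38, 74, 89, 125]
  VbrV (CGGT, off=4): starts [16, 24, 52, 56, 80, 141] → cuts [20, 28, 56, 60, 84, 145]
  KluIV (CTGCGG, off=1): starts [13, 21, 40, 91, 100, 138] → cuts [14, 22, 41, 92, 101, 139]
  NpsIV (CTGTGG, off=4): starts [46, 109, 132] → cuts [50, 113, 136]

Pooled cuts: [8, 14, 20, 22, 28, 38, 41, 50, 56, 60, 74, 84, 89, 92, 101, 113, 125, 136, 139, 145]

Fragments:
  [0,8): 8 bp
  [8,14): 6 bp
  [14,20): 6 bp
  [20,22): 2 bp
  [22,28): 6 bp
  [28,38): 10 bp
  [38,41): 3 bp
  [41,50): 9 bp
  [50,56): 6 bp
  [56,60): 4 bp
  [60,74): 14 bp
  [74,84): 10 bp
  [84,89): 5 bp
  [89,92): 3 bp
  [92,101): 9 bp
  [101,113): 12 bp
  [113,125): 12 bp
  [125,136): 11 bp
  [136,139): 3 bp
  [139,145): 6 bp
  [145,146): 1 bp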